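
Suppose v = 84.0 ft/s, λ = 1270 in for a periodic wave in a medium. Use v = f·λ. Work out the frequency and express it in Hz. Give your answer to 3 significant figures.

Rearranging: f = v/λ.
v = 84.0 ft/s = 25.60 m/s; λ = 1270 in = 32.26 m.
f = 0.7937 Hz

0.794 Hz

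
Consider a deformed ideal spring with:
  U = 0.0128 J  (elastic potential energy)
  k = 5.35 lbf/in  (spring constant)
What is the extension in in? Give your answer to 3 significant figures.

0.206 in

Rearranging U = ½k·x² for x: x = √(2U/k).
U = 0.0128 J; k = 5.35 lbf/in = 936.9 N/m.
x = 0.005227 m
0.005227 m × (1 in / 0.02540 m) = 0.2058 in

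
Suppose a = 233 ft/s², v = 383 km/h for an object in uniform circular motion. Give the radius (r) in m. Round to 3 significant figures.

159 m

Rearranging a = v²/r for r: r = v²/a.
a = 233 ft/s² = 71.02 m/s²; v = 383 km/h = 106.4 m/s.
r = 159.4 m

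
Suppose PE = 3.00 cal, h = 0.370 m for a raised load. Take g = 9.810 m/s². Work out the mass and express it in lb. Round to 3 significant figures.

Rearranging PE = m·g·h for m: m = PE/(g·h).
PE = 3.00 cal = 12.55 J; h = 0.370 m; g = 9.810 m/s².
m = 3.458 kg
3.458 kg × (1 lb / 0.4536 kg) = 7.624 lb

7.62 lb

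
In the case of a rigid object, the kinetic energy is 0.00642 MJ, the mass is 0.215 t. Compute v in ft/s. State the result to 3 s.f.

25.4 ft/s

Solving KE = ½mv² for v: v = √(2·KE/m).
KE = 0.00642 MJ = 6420 J; m = 0.215 t = 215.0 kg.
v = 7.728 m/s
7.728 m/s × (1 ft/s / 0.3048 m/s) = 25.35 ft/s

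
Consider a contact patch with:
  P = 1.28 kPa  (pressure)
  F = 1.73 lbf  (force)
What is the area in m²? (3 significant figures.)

0.00601 m²

Rearranging P = F/A for A: A = F/P.
P = 1.28 kPa = 1280 Pa; F = 1.73 lbf = 7.695 N.
A = 0.006012 m²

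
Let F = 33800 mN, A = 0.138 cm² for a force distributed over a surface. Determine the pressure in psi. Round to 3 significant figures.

355 psi

P is given directly by: P = F/A.
F = 33800 mN = 33.80 N; A = 0.138 cm² = 1.380×10^-5 m².
P = 2.449×10^6 Pa  (the unit combination reduces to kg/(m·s²) = Pa)
2.449×10^6 Pa × (1 psi / 6895 Pa) = 355.2 psi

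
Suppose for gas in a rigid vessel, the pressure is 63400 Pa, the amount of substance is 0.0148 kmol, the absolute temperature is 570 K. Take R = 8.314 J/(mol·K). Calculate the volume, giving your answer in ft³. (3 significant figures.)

From the ideal-gas law: V = nRT/P.
P = 63400 Pa; n = 0.0148 kmol = 14.80 mol; T = 570 K; R = 8.314 J/(mol·K).
V = 1.106 m³
1.106 m³ × (1 ft³ / 0.02832 m³) = 39.07 ft³

39.1 ft³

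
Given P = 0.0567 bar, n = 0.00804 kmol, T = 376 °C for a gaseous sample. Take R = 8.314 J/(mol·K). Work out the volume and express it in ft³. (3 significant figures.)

270 ft³

From the ideal-gas law: V = nRT/P.
P = 0.0567 bar = 5670 Pa; n = 0.00804 kmol = 8.040 mol; T = 376 °C = 649.1 K; R = 8.314 J/(mol·K).
V = 7.653 m³
7.653 m³ × (1 ft³ / 0.02832 m³) = 270.3 ft³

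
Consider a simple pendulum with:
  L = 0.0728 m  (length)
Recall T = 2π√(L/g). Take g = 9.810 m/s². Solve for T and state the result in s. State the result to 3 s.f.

0.541 s

Directly: T = 2π√(L/g).
L = 0.0728 m; g = 9.810 m/s².
T = 0.5413 s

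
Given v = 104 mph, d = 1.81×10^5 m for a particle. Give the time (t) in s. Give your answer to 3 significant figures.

3890 s

Rearranging v = d/t for t: t = d/v.
v = 104 mph = 46.49 m/s; d = 1.81×10^5 m.
t = 3893 s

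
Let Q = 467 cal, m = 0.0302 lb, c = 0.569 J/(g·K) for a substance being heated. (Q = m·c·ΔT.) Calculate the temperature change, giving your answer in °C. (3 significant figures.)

Solving Q = m·c·ΔT for ΔT: ΔT = Q/(m·c).
Q = 467 cal = 1954 J; m = 0.0302 lb = 0.01370 kg; c = 0.569 J/(g·K) = 569.0 J/(kg·K).
ΔT = 250.7 K
Since 1 °C = 1 K, 250.7 °C.

251 °C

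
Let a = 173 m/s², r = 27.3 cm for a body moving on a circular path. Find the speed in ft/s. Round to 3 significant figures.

22.5 ft/s

Rearranging: v = √(a·r).
a = 173 m/s²; r = 27.3 cm = 0.2730 m.
v = 6.872 m/s
6.872 m/s × (1 ft/s / 0.3048 m/s) = 22.55 ft/s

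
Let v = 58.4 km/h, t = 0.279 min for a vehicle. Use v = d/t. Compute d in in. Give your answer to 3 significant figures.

10700 in

Solving v = d/t for d: d = v·t.
v = 58.4 km/h = 16.22 m/s; t = 0.279 min = 16.74 s.
d = 271.6 m
271.6 m × (1 in / 0.02540 m) = 10691 in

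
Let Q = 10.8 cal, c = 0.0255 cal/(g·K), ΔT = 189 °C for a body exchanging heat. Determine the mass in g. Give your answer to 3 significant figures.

2.24 g

Rearranging Q = m·c·ΔT for m: m = Q/(c·ΔT).
Q = 10.8 cal = 45.19 J; c = 0.0255 cal/(g·K) = 106.7 J/(kg·K); ΔT = 189 °C = 189.0 K.
m = 0.002241 kg
0.002241 kg × (1 g / 0.001000 kg) = 2.241 g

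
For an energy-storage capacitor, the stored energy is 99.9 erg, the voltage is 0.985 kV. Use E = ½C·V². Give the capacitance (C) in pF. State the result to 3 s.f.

Solving E = ½C·V² for C: C = 2E/V².
E = 99.9 erg = 9.990×10^-6 J; V = 0.985 kV = 985.0 V.
C = 2.059×10^-11 F
2.059×10^-11 F × (1 pF / 1.000×10^-12 F) = 20.59 pF

20.6 pF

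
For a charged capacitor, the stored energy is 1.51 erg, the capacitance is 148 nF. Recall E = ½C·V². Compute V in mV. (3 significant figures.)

1430 mV

Solving E = ½C·V² for V: V = √(2E/C).
E = 1.51 erg = 1.510×10^-7 J; C = 148 nF = 1.480×10^-7 F.
V = 1.428 V
1.428 V × (1 mV / 0.001000 V) = 1428 mV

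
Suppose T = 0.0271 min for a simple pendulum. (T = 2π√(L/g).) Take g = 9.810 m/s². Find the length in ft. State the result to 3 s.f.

Rearranging T = 2π√(L/g) for L: L = g·(T/2π)².
T = 0.0271 min = 1.626 s; g = 9.810 m/s².
L = 0.6570 m
0.6570 m × (1 ft / 0.3048 m) = 2.155 ft

2.16 ft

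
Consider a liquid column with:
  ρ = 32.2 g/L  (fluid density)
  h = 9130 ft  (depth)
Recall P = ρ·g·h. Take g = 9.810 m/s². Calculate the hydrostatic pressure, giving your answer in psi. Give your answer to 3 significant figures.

Directly: P = ρgh.
ρ = 32.2 g/L = 32.20 kg/m³; h = 9130 ft = 2783 m; g = 9.810 m/s².
P = 8.790×10^5 Pa  (the unit combination reduces to kg/(m·s²) = Pa)
8.790×10^5 Pa × (1 psi / 6895 Pa) = 127.5 psi

127 psi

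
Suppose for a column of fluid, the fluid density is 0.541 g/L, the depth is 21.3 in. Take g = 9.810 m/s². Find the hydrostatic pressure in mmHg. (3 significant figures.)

Directly: P = ρgh.
ρ = 0.541 g/L = 0.5410 kg/m³; h = 21.3 in = 0.5410 m; g = 9.810 m/s².
P = 2.871 Pa
2.871 Pa × (1 mmHg / 133.3 Pa) = 0.02154 mmHg

0.0215 mmHg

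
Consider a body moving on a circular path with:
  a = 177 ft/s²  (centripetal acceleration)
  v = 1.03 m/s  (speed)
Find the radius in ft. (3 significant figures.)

0.0645 ft

Solving a = v²/r for r: r = v²/a.
a = 177 ft/s² = 53.95 m/s²; v = 1.03 m/s.
r = 0.01966 m
0.01966 m × (1 ft / 0.3048 m) = 0.06452 ft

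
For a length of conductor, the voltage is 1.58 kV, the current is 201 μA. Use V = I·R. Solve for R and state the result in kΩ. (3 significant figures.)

From Ohm's law: R = V/I.
V = 1.58 kV = 1580 V; I = 201 μA = 2.010×10^-4 A.
R = 7.861×10^6 Ω
7.861×10^6 Ω × (1 kΩ / 1000 Ω) = 7861 kΩ

7860 kΩ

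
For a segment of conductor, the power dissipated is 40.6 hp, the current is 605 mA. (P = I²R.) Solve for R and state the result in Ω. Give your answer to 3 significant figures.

Rearranging: R = P/I².
P = 40.6 hp = 30275 W; I = 605 mA = 0.6050 A.
R = 82714 Ω

82700 Ω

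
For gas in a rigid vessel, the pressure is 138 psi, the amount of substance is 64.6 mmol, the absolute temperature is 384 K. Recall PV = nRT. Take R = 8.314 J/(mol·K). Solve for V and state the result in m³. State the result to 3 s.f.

From the ideal-gas law: V = nRT/P.
P = 138 psi = 9.515×10^5 Pa; n = 64.6 mmol = 0.06460 mol; T = 384 K; R = 8.314 J/(mol·K).
V = 2.168×10^-4 m³

2.17×10^-4 m³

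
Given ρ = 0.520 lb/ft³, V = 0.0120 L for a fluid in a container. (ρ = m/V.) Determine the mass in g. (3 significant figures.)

Rearranging: m = ρV.
ρ = 0.520 lb/ft³ = 8.330 kg/m³; V = 0.0120 L = 1.200×10^-5 m³.
m = 9.996×10^-5 kg
9.996×10^-5 kg × (1 g / 0.001000 kg) = 0.09996 g

0.100 g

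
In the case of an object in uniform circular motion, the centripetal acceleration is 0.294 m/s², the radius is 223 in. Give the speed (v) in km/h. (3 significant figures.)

4.65 km/h

Rearranging a = v²/r for v: v = √(a·r).
a = 0.294 m/s²; r = 223 in = 5.664 m.
v = 1.290 m/s
1.290 m/s × (1 km/h / 0.2778 m/s) = 4.646 km/h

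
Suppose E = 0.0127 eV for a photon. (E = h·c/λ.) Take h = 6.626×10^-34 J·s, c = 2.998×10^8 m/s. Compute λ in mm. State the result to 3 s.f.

0.0976 mm

Rearranging: λ = hc/E.
E = 0.0127 eV = 2.035×10^-21 J; h = 6.626×10^-34 J·s; c = 2.998×10^8 m/s.
λ = 9.763×10^-5 m
9.763×10^-5 m × (1 mm / 0.001000 m) = 0.09763 mm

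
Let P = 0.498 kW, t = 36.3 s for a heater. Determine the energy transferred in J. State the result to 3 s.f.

18100 J

Rearranging: W = P·t.
P = 0.498 kW = 498.0 W; t = 36.3 s.
W = 18077 J  (the unit combination reduces to kg·m²/s² = J)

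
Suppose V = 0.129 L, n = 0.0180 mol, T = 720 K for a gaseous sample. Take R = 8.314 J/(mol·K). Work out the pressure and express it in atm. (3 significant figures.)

From the ideal-gas law: P = nRT/V.
V = 0.129 L = 1.290×10^-4 m³; n = 0.0180 mol; T = 720 K; R = 8.314 J/(mol·K).
P = 8.353×10^5 Pa
8.353×10^5 Pa × (1 atm / 1.013×10^5 Pa) = 8.243 atm

8.24 atm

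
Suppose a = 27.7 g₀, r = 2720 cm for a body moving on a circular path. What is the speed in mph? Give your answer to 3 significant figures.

192 mph

Rearranging: v = √(a·r).
a = 27.7 g₀ = 271.6 m/s²; r = 2720 cm = 27.20 m.
v = 85.96 m/s
85.96 m/s × (1 mph / 0.4470 m/s) = 192.3 mph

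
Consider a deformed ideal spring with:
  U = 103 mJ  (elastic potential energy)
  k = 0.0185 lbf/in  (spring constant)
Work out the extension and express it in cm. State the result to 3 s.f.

Solving U = ½k·x² for x: x = √(2U/k).
U = 103 mJ = 0.1030 J; k = 0.0185 lbf/in = 3.240 N/m.
x = 0.2522 m
0.2522 m × (1 cm / 0.01000 m) = 25.22 cm

25.2 cm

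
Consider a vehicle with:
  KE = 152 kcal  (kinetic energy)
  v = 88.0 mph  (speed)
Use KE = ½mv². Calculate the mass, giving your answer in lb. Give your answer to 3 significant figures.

1810 lb

Rearranging KE = ½mv² for m: m = 2·KE/v².
KE = 152 kcal = 6.360×10^5 J; v = 88.0 mph = 39.34 m/s.
m = 821.9 kg
821.9 kg × (1 lb / 0.4536 kg) = 1812 lb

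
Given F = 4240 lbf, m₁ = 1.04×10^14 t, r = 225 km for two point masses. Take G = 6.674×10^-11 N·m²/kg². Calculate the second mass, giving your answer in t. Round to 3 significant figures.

Rearranging F = G·m₁·m₂/r² for m₂: m₂ = F·r²/(G·m₁).
F = 4240 lbf = 18860 N; m₁ = 1.04×10^14 t = 1.040×10^17 kg; r = 225 km = 2.250×10^5 m; G = 6.674×10^-11 N·m²/kg².
m₂ = 1.376×10^8 kg
1.376×10^8 kg × (1 t / 1000 kg) = 1.376×10^5 t

1.38×10^5 t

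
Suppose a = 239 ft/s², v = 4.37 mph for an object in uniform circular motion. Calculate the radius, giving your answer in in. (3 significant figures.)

2.06 in

Solving a = v²/r for r: r = v²/a.
a = 239 ft/s² = 72.85 m/s²; v = 4.37 mph = 1.954 m/s.
r = 0.05239 m
0.05239 m × (1 in / 0.02540 m) = 2.063 in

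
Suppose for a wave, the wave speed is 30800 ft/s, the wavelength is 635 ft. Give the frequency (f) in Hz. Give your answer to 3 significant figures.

Solving v = f·λ for f: f = v/λ.
v = 30800 ft/s = 9388 m/s; λ = 635 ft = 193.5 m.
f = 48.50 Hz

48.5 Hz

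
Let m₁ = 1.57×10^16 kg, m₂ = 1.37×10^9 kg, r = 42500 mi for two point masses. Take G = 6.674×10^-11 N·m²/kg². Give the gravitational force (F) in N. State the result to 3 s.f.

0.307 N

F is given directly by: F = Gm₁m₂/r².
m₁ = 1.57×10^16 kg; m₂ = 1.37×10^9 kg; r = 42500 mi = 6.840×10^7 m; G = 6.674×10^-11 N·m²/kg².
F = 0.3069 N  (the unit combination reduces to kg·m/s² = N)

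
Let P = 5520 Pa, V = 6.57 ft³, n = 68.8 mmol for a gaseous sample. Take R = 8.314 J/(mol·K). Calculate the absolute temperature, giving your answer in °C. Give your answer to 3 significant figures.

From the ideal-gas law: T = PV/(nR).
P = 5520 Pa; V = 6.57 ft³ = 0.1860 m³; n = 68.8 mmol = 0.06880 mol; R = 8.314 J/(mol·K).
T = 1795 K
1795 K − 273.15 = 1522 °C

1520 °C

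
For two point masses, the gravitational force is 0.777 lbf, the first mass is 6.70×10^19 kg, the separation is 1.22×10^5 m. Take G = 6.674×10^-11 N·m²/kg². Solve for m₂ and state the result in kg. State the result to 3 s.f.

11.5 kg

Rearranging: m₂ = F·r²/(G·m₁).
F = 0.777 lbf = 3.456 N; m₁ = 6.70×10^19 kg; r = 1.22×10^5 m; G = 6.674×10^-11 N·m²/kg².
m₂ = 11.50 kg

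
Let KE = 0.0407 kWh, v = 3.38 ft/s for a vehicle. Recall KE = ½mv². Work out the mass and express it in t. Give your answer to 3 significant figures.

Solving KE = ½mv² for m: m = 2·KE/v².
KE = 0.0407 kWh = 1.465×10^5 J; v = 3.38 ft/s = 1.030 m/s.
m = 2.761×10^5 kg
2.761×10^5 kg × (1 t / 1000 kg) = 276.1 t

276 t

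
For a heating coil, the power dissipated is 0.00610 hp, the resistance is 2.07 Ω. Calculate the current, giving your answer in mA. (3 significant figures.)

1480 mA

Rearranging: I = √(P/R).
P = 0.00610 hp = 4.549 W; R = 2.07 Ω.
I = 1.482 A
1.482 A × (1 mA / 0.001000 A) = 1482 mA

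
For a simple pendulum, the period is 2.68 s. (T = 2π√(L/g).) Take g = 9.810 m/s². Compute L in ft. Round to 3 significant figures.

Solving T = 2π√(L/g) for L: L = g·(T/2π)².
T = 2.68 s; g = 9.810 m/s².
L = 1.785 m
1.785 m × (1 ft / 0.3048 m) = 5.855 ft

5.86 ft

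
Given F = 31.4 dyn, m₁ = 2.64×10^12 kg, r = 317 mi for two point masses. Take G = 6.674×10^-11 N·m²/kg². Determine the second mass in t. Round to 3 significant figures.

464 t

Rearranging: m₂ = F·r²/(G·m₁).
F = 31.4 dyn = 3.140×10^-4 N; m₁ = 2.64×10^12 kg; r = 317 mi = 5.102×10^5 m; G = 6.674×10^-11 N·m²/kg².
m₂ = 4.638×10^5 kg
4.638×10^5 kg × (1 t / 1000 kg) = 463.8 t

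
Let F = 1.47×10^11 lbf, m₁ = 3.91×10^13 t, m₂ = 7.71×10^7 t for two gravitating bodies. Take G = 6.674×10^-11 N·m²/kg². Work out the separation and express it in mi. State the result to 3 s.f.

0.345 mi

Rearranging F = G·m₁·m₂/r² for r: r = √(G·m₁m₂/F).
F = 1.47×10^11 lbf = 6.539×10^11 N; m₁ = 3.91×10^13 t = 3.910×10^16 kg; m₂ = 7.71×10^7 t = 7.710×10^10 kg; G = 6.674×10^-11 N·m²/kg².
r = 554.7 m
554.7 m × (1 mi / 1609 m) = 0.3447 mi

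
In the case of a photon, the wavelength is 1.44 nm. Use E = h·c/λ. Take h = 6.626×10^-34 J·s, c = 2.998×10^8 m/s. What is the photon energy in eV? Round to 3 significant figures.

Directly: E = hc/λ.
λ = 1.44 nm = 1.440×10^-9 m; h = 6.626×10^-34 J·s; c = 2.998×10^8 m/s.
E = 1.379×10^-16 J
1.379×10^-16 J × (1 eV / 1.602×10^-19 J) = 861.0 eV

861 eV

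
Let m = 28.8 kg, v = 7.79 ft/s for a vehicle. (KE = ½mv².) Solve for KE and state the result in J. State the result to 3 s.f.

81.2 J

KE is given directly by: KE = ½mv².
m = 28.8 kg; v = 7.79 ft/s = 2.374 m/s.
KE = 81.18 J  (the unit combination reduces to kg·m²/s² = J)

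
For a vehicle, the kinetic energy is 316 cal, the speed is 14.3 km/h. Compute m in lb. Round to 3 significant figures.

369 lb

Rearranging KE = ½mv² for m: m = 2·KE/v².
KE = 316 cal = 1322 J; v = 14.3 km/h = 3.972 m/s.
m = 167.6 kg
167.6 kg × (1 lb / 0.4536 kg) = 369.5 lb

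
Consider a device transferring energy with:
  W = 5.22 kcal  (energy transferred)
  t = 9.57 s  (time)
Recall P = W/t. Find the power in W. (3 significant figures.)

2280 W

P is given directly by: P = W/t.
W = 5.22 kcal = 21840 J; t = 9.57 s.
P = 2282 W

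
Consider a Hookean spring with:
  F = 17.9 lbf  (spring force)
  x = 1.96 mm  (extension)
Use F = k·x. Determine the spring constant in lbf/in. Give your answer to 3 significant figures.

From Hooke's law: k = F/x.
F = 17.9 lbf = 79.62 N; x = 1.96 mm = 0.001960 m.
k = 40624 N/m
40624 N/m × (1 lbf/in / 175.1 N/m) = 232.0 lbf/in

232 lbf/in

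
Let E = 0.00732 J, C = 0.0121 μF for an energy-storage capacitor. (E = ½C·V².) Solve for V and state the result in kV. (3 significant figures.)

Solving E = ½C·V² for V: V = √(2E/C).
E = 0.00732 J; C = 0.0121 μF = 1.210×10^-8 F.
V = 1100 V
1100 V × (1 kV / 1000 V) = 1.100 kV

1.10 kV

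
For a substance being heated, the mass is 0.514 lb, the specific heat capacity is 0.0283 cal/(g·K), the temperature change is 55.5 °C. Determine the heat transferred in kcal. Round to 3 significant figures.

Q is given directly by: Q = mcΔT.
m = 0.514 lb = 0.2331 kg; c = 0.0283 cal/(g·K) = 118.4 J/(kg·K); ΔT = 55.5 °C = 55.50 K.
Q = 1532 J
1532 J × (1 kcal / 4184 J) = 0.3662 kcal

0.366 kcal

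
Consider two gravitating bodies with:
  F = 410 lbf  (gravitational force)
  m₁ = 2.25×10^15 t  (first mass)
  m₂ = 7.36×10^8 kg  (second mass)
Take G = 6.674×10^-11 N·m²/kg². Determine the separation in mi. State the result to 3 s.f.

4840 mi

Solving F = G·m₁·m₂/r² for r: r = √(G·m₁m₂/F).
F = 410 lbf = 1824 N; m₁ = 2.25×10^15 t = 2.250×10^18 kg; m₂ = 7.36×10^8 kg; G = 6.674×10^-11 N·m²/kg².
r = 7.785×10^6 m
7.785×10^6 m × (1 mi / 1609 m) = 4837 mi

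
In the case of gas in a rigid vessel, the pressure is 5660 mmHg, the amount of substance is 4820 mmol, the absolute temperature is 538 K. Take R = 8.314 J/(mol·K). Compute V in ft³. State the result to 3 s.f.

1.01 ft³

From the ideal-gas law: V = nRT/P.
P = 5660 mmHg = 7.546×10^5 Pa; n = 4820 mmol = 4.820 mol; T = 538 K; R = 8.314 J/(mol·K).
V = 0.02857 m³
0.02857 m³ × (1 ft³ / 0.02832 m³) = 1.009 ft³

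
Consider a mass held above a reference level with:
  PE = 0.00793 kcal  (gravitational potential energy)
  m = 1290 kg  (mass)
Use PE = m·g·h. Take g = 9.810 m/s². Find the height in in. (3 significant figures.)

Rearranging PE = m·g·h for h: h = PE/(m·g).
PE = 0.00793 kcal = 33.18 J; m = 1290 kg; g = 9.810 m/s².
h = 0.002622 m
0.002622 m × (1 in / 0.02540 m) = 0.1032 in

0.103 in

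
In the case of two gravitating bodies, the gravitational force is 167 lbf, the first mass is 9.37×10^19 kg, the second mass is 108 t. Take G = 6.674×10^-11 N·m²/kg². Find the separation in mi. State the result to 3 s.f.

592 mi

From Newton's law of gravitation: r = √(G·m₁m₂/F).
F = 167 lbf = 742.9 N; m₁ = 9.37×10^19 kg; m₂ = 108 t = 1.080×10^5 kg; G = 6.674×10^-11 N·m²/kg².
r = 9.535×10^5 m
9.535×10^5 m × (1 mi / 1609 m) = 592.5 mi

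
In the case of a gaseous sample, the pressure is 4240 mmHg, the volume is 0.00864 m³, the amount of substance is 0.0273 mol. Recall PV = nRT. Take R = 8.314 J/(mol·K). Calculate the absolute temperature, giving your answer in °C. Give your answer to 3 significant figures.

Solving PV = nRT for T: T = PV/(nR).
P = 4240 mmHg = 5.653×10^5 Pa; V = 0.00864 m³; n = 0.0273 mol; R = 8.314 J/(mol·K).
T = 21518 K
21518 K − 273.15 = 21245 °C

21200 °C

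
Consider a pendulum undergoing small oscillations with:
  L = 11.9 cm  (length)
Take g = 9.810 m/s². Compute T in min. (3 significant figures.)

0.0115 min

Directly: T = 2π√(L/g).
L = 11.9 cm = 0.1190 m; g = 9.810 m/s².
T = 0.6920 s
0.6920 s × (1 min / 60.00 s) = 0.01153 min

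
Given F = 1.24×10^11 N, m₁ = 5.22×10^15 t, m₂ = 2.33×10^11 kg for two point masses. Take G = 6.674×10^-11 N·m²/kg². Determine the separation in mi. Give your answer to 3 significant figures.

From Newton's law of gravitation: r = √(G·m₁m₂/F).
F = 1.24×10^11 N; m₁ = 5.22×10^15 t = 5.220×10^18 kg; m₂ = 2.33×10^11 kg; G = 6.674×10^-11 N·m²/kg².
r = 25586 m
25586 m × (1 mi / 1609 m) = 15.90 mi

15.9 mi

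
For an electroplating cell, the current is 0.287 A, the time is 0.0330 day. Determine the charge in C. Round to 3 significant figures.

818 C

q is given directly by: q = It.
I = 0.287 A; t = 0.0330 day = 2851 s.
q = 818.3 C  (the unit combination reduces to A·s = C)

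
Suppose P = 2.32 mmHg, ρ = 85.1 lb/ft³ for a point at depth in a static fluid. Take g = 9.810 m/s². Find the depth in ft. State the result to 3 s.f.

0.0759 ft

Solving P = ρ·g·h for h: h = P/(ρ·g).
P = 2.32 mmHg = 309.3 Pa; ρ = 85.1 lb/ft³ = 1363 kg/m³; g = 9.810 m/s².
h = 0.02313 m
0.02313 m × (1 ft / 0.3048 m) = 0.07588 ft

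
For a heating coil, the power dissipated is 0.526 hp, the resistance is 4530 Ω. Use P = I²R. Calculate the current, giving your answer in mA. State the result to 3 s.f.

294 mA

Rearranging P = I²R for I: I = √(P/R).
P = 0.526 hp = 392.2 W; R = 4530 Ω.
I = 0.2943 A
0.2943 A × (1 mA / 0.001000 A) = 294.3 mA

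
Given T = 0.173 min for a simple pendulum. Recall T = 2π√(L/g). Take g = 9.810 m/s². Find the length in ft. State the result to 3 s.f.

87.8 ft

Solving T = 2π√(L/g) for L: L = g·(T/2π)².
T = 0.173 min = 10.38 s; g = 9.810 m/s².
L = 26.77 m
26.77 m × (1 ft / 0.3048 m) = 87.84 ft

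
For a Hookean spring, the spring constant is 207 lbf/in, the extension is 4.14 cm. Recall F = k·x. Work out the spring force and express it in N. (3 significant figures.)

1500 N

Directly: F = kx.
k = 207 lbf/in = 36251 N/m; x = 4.14 cm = 0.04140 m.
F = 1501 N  (the unit combination reduces to kg·m/s² = N)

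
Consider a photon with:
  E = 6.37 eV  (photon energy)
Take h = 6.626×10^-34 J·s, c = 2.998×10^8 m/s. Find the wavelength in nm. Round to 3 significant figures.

Rearranging: λ = hc/E.
E = 6.37 eV = 1.021×10^-18 J; h = 6.626×10^-34 J·s; c = 2.998×10^8 m/s.
λ = 1.946×10^-7 m
1.946×10^-7 m × (1 nm / 1.000×10^-9 m) = 194.6 nm

195 nm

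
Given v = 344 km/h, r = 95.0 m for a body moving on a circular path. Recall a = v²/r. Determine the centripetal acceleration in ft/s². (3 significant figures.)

a is given directly by: a = v²/r.
v = 344 km/h = 95.56 m/s; r = 95.0 m.
a = 96.11 m/s²
96.11 m/s² × (1 ft/s² / 0.3048 m/s²) = 315.3 ft/s²

315 ft/s²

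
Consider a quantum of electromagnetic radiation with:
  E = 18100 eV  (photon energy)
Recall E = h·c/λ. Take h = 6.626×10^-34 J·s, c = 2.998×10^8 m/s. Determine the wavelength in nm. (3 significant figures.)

Rearranging: λ = hc/E.
E = 18100 eV = 2.900×10^-15 J; h = 6.626×10^-34 J·s; c = 2.998×10^8 m/s.
λ = 6.850×10^-11 m
6.850×10^-11 m × (1 nm / 1.000×10^-9 m) = 0.06850 nm

0.0685 nm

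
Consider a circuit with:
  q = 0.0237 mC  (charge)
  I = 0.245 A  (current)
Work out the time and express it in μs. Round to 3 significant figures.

Rearranging: t = q/I.
q = 0.0237 mC = 2.370×10^-5 C; I = 0.245 A.
t = 9.673×10^-5 s
9.673×10^-5 s × (1 μs / 1.000×10^-6 s) = 96.73 μs

96.7 μs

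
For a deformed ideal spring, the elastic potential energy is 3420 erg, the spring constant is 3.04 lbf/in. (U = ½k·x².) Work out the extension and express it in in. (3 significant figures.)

0.0446 in

Solving U = ½k·x² for x: x = √(2U/k).
U = 3420 erg = 3.420×10^-4 J; k = 3.04 lbf/in = 532.4 N/m.
x = 0.001133 m
0.001133 m × (1 in / 0.02540 m) = 0.04463 in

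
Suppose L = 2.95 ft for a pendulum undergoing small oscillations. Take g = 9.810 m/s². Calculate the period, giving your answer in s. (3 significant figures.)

T is given directly by: T = 2π√(L/g).
L = 2.95 ft = 0.8992 m; g = 9.810 m/s².
T = 1.902 s

1.90 s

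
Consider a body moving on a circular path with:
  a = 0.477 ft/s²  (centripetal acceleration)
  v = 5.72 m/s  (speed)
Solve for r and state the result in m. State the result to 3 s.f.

225 m

Rearranging: r = v²/a.
a = 0.477 ft/s² = 0.1454 m/s²; v = 5.72 m/s.
r = 225.0 m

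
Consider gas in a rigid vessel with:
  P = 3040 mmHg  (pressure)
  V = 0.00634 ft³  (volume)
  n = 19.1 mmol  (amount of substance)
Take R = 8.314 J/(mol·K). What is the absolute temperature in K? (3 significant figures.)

458 K

From the ideal-gas law: T = PV/(nR).
P = 3040 mmHg = 4.053×10^5 Pa; V = 0.00634 ft³ = 1.795×10^-4 m³; n = 19.1 mmol = 0.01910 mol; R = 8.314 J/(mol·K).
T = 458.2 K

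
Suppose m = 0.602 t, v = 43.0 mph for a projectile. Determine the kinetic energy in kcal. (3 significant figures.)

26.6 kcal

Directly: KE = ½mv².
m = 0.602 t = 602.0 kg; v = 43.0 mph = 19.22 m/s.
KE = 1.112×10^5 J
1.112×10^5 J × (1 kcal / 4184 J) = 26.58 kcal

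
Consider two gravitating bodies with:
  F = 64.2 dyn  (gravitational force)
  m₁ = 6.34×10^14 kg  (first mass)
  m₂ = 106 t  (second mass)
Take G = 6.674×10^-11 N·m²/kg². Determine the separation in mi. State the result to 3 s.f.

From Newton's law of gravitation: r = √(G·m₁m₂/F).
F = 64.2 dyn = 6.420×10^-4 N; m₁ = 6.34×10^14 kg; m₂ = 106 t = 1.060×10^5 kg; G = 6.674×10^-11 N·m²/kg².
r = 2.643×10^6 m
2.643×10^6 m × (1 mi / 1609 m) = 1642 mi

1640 mi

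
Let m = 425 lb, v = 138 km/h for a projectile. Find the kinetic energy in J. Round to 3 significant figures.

KE is given directly by: KE = ½mv².
m = 425 lb = 192.8 kg; v = 138 km/h = 38.33 m/s.
KE = 1.416×10^5 J  (the unit combination reduces to kg·m²/s² = J)

1.42×10^5 J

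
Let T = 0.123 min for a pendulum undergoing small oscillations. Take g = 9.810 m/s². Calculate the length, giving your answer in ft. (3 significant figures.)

Rearranging T = 2π√(L/g) for L: L = g·(T/2π)².
T = 0.123 min = 7.380 s; g = 9.810 m/s².
L = 13.53 m
13.53 m × (1 ft / 0.3048 m) = 44.40 ft

44.4 ft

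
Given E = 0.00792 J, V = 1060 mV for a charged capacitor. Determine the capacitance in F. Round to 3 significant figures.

0.0141 F

Rearranging E = ½C·V² for C: C = 2E/V².
E = 0.00792 J; V = 1060 mV = 1.060 V.
C = 0.01410 F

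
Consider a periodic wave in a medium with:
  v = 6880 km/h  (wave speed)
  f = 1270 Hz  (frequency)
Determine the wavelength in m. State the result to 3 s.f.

1.50 m

Solving v = f·λ for λ: λ = v/f.
v = 6880 km/h = 1911 m/s; f = 1270 Hz.
λ = 1.505 m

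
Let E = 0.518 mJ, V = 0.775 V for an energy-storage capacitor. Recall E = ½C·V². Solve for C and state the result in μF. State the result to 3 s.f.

Rearranging E = ½C·V² for C: C = 2E/V².
E = 0.518 mJ = 5.180×10^-4 J; V = 0.775 V.
C = 0.001725 F
0.001725 F × (1 μF / 1.000×10^-6 F) = 1725 μF

1720 μF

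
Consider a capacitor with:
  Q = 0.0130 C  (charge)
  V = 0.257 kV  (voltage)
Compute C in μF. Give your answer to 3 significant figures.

50.6 μF

Directly: C = Q/V.
Q = 0.0130 C; V = 0.257 kV = 257.0 V.
C = 5.058×10^-5 F
5.058×10^-5 F × (1 μF / 1.000×10^-6 F) = 50.58 μF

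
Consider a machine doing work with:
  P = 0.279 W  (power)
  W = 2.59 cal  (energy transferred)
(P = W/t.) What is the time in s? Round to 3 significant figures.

Solving P = W/t for t: t = W/P.
P = 0.279 W; W = 2.59 cal = 10.84 J.
t = 38.84 s

38.8 s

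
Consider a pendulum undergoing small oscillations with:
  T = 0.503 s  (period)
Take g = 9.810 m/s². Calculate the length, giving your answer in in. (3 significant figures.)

Rearranging: L = g·(T/2π)².
T = 0.503 s; g = 9.810 m/s².
L = 0.06287 m
0.06287 m × (1 in / 0.02540 m) = 2.475 in

2.48 in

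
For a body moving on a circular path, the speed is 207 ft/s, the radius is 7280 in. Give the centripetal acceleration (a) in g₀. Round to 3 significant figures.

a is given directly by: a = v²/r.
v = 207 ft/s = 63.09 m/s; r = 7280 in = 184.9 m.
a = 21.53 m/s²
21.53 m/s² × (1 g₀ / 9.807 m/s²) = 2.195 g₀

2.20 g₀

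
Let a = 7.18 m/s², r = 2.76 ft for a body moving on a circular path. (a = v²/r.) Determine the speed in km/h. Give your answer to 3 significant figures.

8.85 km/h

Rearranging a = v²/r for v: v = √(a·r).
a = 7.18 m/s²; r = 2.76 ft = 0.8412 m.
v = 2.458 m/s
2.458 m/s × (1 km/h / 0.2778 m/s) = 8.848 km/h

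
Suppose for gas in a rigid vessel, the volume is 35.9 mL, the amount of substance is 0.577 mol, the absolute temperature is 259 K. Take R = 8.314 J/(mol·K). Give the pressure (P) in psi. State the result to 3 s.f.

From the ideal-gas law: P = nRT/V.
V = 35.9 mL = 3.590×10^-5 m³; n = 0.577 mol; T = 259 K; R = 8.314 J/(mol·K).
P = 3.461×10^7 Pa
3.461×10^7 Pa × (1 psi / 6895 Pa) = 5020 psi

5020 psi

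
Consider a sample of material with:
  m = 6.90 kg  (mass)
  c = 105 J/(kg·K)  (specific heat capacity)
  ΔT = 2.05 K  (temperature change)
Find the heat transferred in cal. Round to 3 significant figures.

355 cal

Q is given directly by: Q = mcΔT.
m = 6.90 kg; c = 105 J/(kg·K); ΔT = 2.05 K.
Q = 1485 J
1485 J × (1 cal / 4.184 J) = 355.0 cal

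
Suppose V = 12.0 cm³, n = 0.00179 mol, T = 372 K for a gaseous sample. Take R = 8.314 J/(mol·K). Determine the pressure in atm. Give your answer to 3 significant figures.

From the ideal-gas law: P = nRT/V.
V = 12.0 cm³ = 1.200×10^-5 m³; n = 0.00179 mol; T = 372 K; R = 8.314 J/(mol·K).
P = 4.613×10^5 Pa
4.613×10^5 Pa × (1 atm / 1.013×10^5 Pa) = 4.553 atm

4.55 atm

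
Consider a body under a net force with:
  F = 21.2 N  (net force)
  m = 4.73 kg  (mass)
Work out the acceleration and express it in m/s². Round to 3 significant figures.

Solving F = m·a for a: a = F/m.
F = 21.2 N; m = 4.73 kg.
a = 4.482 m/s²

4.48 m/s²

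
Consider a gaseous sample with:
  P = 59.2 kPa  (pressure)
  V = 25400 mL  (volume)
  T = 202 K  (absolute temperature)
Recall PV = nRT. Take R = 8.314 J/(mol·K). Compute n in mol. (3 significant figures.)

From the ideal-gas law: n = PV/(RT).
P = 59.2 kPa = 59200 Pa; V = 25400 mL = 0.02540 m³; T = 202 K; R = 8.314 J/(mol·K).
n = 0.8954 mol

0.895 mol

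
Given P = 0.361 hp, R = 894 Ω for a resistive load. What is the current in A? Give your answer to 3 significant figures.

0.549 A

Rearranging P = I²R for I: I = √(P/R).
P = 0.361 hp = 269.2 W; R = 894 Ω.
I = 0.5487 A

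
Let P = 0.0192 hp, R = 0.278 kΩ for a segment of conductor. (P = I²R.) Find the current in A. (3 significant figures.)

Solving P = I²R for I: I = √(P/R).
P = 0.0192 hp = 14.32 W; R = 0.278 kΩ = 278.0 Ω.
I = 0.2269 A

0.227 A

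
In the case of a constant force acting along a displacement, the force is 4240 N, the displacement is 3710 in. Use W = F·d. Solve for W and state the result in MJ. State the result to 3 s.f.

Directly: W = F·d.
F = 4240 N; d = 3710 in = 94.23 m.
W = 3.996×10^5 J  (the unit combination reduces to kg·m²/s² = J)
3.996×10^5 J × (1 MJ / 1.000×10^6 J) = 0.3996 MJ

0.400 MJ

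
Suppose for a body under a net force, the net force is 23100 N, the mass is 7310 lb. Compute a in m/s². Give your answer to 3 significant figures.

6.97 m/s²

From Newton's second law: a = F/m.
F = 23100 N; m = 7310 lb = 3316 kg.
a = 6.967 m/s²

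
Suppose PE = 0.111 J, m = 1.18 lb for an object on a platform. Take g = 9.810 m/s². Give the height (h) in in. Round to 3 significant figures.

0.832 in

Rearranging PE = m·g·h for h: h = PE/(m·g).
PE = 0.111 J; m = 1.18 lb = 0.5352 kg; g = 9.810 m/s².
h = 0.02114 m
0.02114 m × (1 in / 0.02540 m) = 0.8323 in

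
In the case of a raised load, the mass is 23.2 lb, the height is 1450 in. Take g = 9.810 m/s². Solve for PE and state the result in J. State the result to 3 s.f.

PE is given directly by: PE = mgh.
m = 23.2 lb = 10.52 kg; h = 1450 in = 36.83 m; g = 9.810 m/s².
PE = 3802 J

3800 J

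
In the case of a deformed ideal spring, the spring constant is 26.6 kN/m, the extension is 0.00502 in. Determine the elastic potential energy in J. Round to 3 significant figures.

Directly: U = ½kx².
k = 26.6 kN/m = 26600 N/m; x = 0.00502 in = 1.275×10^-4 m.
U = 2.162×10^-4 J

2.16×10^-4 J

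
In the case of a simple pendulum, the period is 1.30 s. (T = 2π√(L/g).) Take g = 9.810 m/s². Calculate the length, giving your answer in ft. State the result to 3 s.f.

1.38 ft

Rearranging: L = g·(T/2π)².
T = 1.30 s; g = 9.810 m/s².
L = 0.4199 m
0.4199 m × (1 ft / 0.3048 m) = 1.378 ft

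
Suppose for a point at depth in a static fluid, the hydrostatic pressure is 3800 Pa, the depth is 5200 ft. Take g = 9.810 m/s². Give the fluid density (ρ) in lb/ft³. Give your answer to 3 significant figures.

Rearranging: ρ = P/(g·h).
P = 3800 Pa; h = 5200 ft = 1585 m; g = 9.810 m/s².
ρ = 0.2444 kg/m³
0.2444 kg/m³ × (1 lb/ft³ / 16.02 kg/m³) = 0.01526 lb/ft³

0.0153 lb/ft³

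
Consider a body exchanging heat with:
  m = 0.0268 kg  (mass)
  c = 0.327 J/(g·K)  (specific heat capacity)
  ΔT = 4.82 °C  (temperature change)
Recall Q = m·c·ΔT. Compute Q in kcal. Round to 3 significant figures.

0.0101 kcal

Q is given directly by: Q = mcΔT.
m = 0.0268 kg; c = 0.327 J/(g·K) = 327.0 J/(kg·K); ΔT = 4.82 °C = 4.820 K.
Q = 42.24 J
42.24 J × (1 kcal / 4184 J) = 0.01010 kcal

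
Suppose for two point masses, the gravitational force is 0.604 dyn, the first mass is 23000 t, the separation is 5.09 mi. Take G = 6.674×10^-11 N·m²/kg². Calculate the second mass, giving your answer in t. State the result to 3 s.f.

Rearranging F = G·m₁·m₂/r² for m₂: m₂ = F·r²/(G·m₁).
F = 0.604 dyn = 6.040×10^-6 N; m₁ = 23000 t = 2.300×10^7 kg; r = 5.09 mi = 8192 m; G = 6.674×10^-11 N·m²/kg².
m₂ = 2.640×10^5 kg
2.640×10^5 kg × (1 t / 1000 kg) = 264.0 t

264 t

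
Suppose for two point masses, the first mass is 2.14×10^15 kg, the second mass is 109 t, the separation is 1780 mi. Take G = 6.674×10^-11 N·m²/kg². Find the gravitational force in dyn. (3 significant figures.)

190 dyn

From Newton's law of gravitation: F = Gm₁m₂/r².
m₁ = 2.14×10^15 kg; m₂ = 109 t = 1.090×10^5 kg; r = 1780 mi = 2.865×10^6 m; G = 6.674×10^-11 N·m²/kg².
F = 0.001897 N
0.001897 N × (1 dyn / 1.000×10^-5 N) = 189.7 dyn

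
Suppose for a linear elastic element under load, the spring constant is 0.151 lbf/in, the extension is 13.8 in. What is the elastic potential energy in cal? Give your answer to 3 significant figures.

U is given directly by: U = ½kx².
k = 0.151 lbf/in = 26.44 N/m; x = 13.8 in = 0.3505 m.
U = 1.625 J
1.625 J × (1 cal / 4.184 J) = 0.3883 cal

0.388 cal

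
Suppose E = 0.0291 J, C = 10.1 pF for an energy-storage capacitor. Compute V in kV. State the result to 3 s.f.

Rearranging: V = √(2E/C).
E = 0.0291 J; C = 10.1 pF = 1.010×10^-11 F.
V = 75910 V
75910 V × (1 kV / 1000 V) = 75.91 kV

75.9 kV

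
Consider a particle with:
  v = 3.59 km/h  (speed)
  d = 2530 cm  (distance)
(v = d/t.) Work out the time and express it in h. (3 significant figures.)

0.00705 h

Solving v = d/t for t: t = d/v.
v = 3.59 km/h = 0.9972 m/s; d = 2530 cm = 25.30 m.
t = 25.37 s
25.37 s × (1 h / 3600 s) = 0.007047 h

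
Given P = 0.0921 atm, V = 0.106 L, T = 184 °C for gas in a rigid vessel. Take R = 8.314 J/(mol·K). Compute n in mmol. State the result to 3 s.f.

From the ideal-gas law: n = PV/(RT).
P = 0.0921 atm = 9332 Pa; V = 0.106 L = 1.060×10^-4 m³; T = 184 °C = 457.1 K; R = 8.314 J/(mol·K).
n = 2.603×10^-4 mol
2.603×10^-4 mol × (1 mmol / 0.001000 mol) = 0.2603 mmol

0.260 mmol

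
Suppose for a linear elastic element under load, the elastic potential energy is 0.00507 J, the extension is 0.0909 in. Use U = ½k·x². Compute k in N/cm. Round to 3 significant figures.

Rearranging U = ½k·x² for k: k = 2U/x².
U = 0.00507 J; x = 0.0909 in = 0.002309 m.
k = 1902 N/m
1902 N/m × (1 N/cm / 100.0 N/m) = 19.02 N/cm

19.0 N/cm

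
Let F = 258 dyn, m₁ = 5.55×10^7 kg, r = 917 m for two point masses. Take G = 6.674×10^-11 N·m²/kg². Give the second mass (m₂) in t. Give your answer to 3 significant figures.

Rearranging: m₂ = F·r²/(G·m₁).
F = 258 dyn = 0.002580 N; m₁ = 5.55×10^7 kg; r = 917 m; G = 6.674×10^-11 N·m²/kg².
m₂ = 5.857×10^5 kg
5.857×10^5 kg × (1 t / 1000 kg) = 585.7 t

586 t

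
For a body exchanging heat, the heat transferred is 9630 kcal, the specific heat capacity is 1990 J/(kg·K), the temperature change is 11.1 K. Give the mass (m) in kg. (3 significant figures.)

1820 kg

Solving Q = m·c·ΔT for m: m = Q/(c·ΔT).
Q = 9630 kcal = 4.029×10^7 J; c = 1990 J/(kg·K); ΔT = 11.1 K.
m = 1824 kg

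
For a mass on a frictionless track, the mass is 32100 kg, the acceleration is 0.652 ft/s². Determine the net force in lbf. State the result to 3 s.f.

From Newton's second law: F = m·a.
m = 32100 kg; a = 0.652 ft/s² = 0.1987 m/s².
F = 6379 N
6379 N × (1 lbf / 4.448 N) = 1434 lbf

1430 lbf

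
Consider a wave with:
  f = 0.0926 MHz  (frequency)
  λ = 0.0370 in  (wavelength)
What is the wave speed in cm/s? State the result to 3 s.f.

8700 cm/s

v is given directly by: v = fλ.
f = 0.0926 MHz = 92600 Hz; λ = 0.0370 in = 9.398×10^-4 m.
v = 87.03 m/s
87.03 m/s × (1 cm/s / 0.01000 m/s) = 8703 cm/s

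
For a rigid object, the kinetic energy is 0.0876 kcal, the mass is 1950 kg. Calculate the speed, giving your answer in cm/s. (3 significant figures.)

Solving KE = ½mv² for v: v = √(2·KE/m).
KE = 0.0876 kcal = 366.5 J; m = 1950 kg.
v = 0.6131 m/s
0.6131 m/s × (1 cm/s / 0.01000 m/s) = 61.31 cm/s

61.3 cm/s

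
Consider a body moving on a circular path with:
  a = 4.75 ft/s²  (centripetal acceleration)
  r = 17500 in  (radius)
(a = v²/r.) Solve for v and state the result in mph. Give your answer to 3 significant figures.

Solving a = v²/r for v: v = √(a·r).
a = 4.75 ft/s² = 1.448 m/s²; r = 17500 in = 444.5 m.
v = 25.37 m/s
25.37 m/s × (1 mph / 0.4470 m/s) = 56.75 mph

56.7 mph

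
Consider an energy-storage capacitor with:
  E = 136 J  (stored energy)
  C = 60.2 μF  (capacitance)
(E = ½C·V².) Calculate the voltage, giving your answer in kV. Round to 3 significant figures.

Rearranging: V = √(2E/C).
E = 136 J; C = 60.2 μF = 6.020×10^-5 F.
V = 2126 V  (the unit combination reduces to kg·m²/(A·s³) = V)
2126 V × (1 kV / 1000 V) = 2.126 kV

2.13 kV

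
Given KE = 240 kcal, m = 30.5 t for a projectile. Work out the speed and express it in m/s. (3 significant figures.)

8.11 m/s

Rearranging KE = ½mv² for v: v = √(2·KE/m).
KE = 240 kcal = 1.004×10^6 J; m = 30.5 t = 30500 kg.
v = 8.115 m/s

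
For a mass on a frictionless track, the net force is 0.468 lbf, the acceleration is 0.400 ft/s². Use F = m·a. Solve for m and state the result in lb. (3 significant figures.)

From Newton's second law: m = F/a.
F = 0.468 lbf = 2.082 N; a = 0.400 ft/s² = 0.1219 m/s².
m = 17.07 kg
17.07 kg × (1 lb / 0.4536 kg) = 37.64 lb

37.6 lb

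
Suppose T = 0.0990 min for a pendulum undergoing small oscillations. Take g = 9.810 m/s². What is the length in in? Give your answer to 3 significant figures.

Rearranging T = 2π√(L/g) for L: L = g·(T/2π)².
T = 0.0990 min = 5.940 s; g = 9.810 m/s².
L = 8.768 m
8.768 m × (1 in / 0.02540 m) = 345.2 in

345 in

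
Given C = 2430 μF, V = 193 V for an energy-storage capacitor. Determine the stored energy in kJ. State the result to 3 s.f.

Directly: E = ½CV².
C = 2430 μF = 0.002430 F; V = 193 V.
E = 45.26 J
45.26 J × (1 kJ / 1000 J) = 0.04526 kJ

0.0453 kJ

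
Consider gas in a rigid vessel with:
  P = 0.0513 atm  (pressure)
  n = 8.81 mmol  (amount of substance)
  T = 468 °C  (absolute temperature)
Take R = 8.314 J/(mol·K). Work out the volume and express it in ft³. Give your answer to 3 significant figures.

0.369 ft³

Rearranging PV = nRT for V: V = nRT/P.
P = 0.0513 atm = 5198 Pa; n = 8.81 mmol = 0.008810 mol; T = 468 °C = 741.1 K; R = 8.314 J/(mol·K).
V = 0.01044 m³
0.01044 m³ × (1 ft³ / 0.02832 m³) = 0.3688 ft³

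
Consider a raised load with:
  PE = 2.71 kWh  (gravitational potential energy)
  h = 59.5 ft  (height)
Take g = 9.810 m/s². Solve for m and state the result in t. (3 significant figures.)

54.8 t

Rearranging PE = m·g·h for m: m = PE/(g·h).
PE = 2.71 kWh = 9.756×10^6 J; h = 59.5 ft = 18.14 m; g = 9.810 m/s².
m = 54837 kg
54837 kg × (1 t / 1000 kg) = 54.84 t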